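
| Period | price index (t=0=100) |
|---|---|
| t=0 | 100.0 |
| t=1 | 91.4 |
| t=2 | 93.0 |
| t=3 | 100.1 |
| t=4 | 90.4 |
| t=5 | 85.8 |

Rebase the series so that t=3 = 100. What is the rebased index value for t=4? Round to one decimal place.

Rebased(t=4) = 90.4 / 100.1 × 100 = 90.3097

90.3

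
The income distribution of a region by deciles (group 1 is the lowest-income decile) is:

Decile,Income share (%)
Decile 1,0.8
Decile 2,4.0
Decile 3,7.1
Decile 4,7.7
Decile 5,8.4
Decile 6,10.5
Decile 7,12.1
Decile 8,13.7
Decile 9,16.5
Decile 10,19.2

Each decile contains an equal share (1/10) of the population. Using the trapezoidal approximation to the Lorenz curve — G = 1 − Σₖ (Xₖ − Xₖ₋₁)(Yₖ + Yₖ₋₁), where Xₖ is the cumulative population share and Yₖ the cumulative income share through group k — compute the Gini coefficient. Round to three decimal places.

Cumulative income shares Yₖ: 0.0080, 0.0480, 0.1190, 0.1960, 0.2800, 0.3850, 0.5060, 0.6430, 0.8080, 1.0000
Σ (Xₖ−Xₖ₋₁)(Yₖ+Yₖ₋₁) = (1/10)(0.0080+0.0000) + (1/10)(0.0480+0.0080) + (1/10)(0.1190+0.0480) + (1/10)(0.1960+0.1190) + (1/10)(0.2800+0.1960) + (1/10)(0.3850+0.2800) + (1/10)(0.5060+0.3850) + (1/10)(0.6430+0.5060) + (1/10)(0.8080+0.6430) + (1/10)(1.0000+0.8080)
  = 0.0008 + 0.0056 + 0.0167 + 0.0315 + 0.0476 + 0.0665 + 0.0891 + 0.1149 + 0.1451 + 0.1808 = 0.6986
G = 1 − 0.6986 = 0.3014

0.301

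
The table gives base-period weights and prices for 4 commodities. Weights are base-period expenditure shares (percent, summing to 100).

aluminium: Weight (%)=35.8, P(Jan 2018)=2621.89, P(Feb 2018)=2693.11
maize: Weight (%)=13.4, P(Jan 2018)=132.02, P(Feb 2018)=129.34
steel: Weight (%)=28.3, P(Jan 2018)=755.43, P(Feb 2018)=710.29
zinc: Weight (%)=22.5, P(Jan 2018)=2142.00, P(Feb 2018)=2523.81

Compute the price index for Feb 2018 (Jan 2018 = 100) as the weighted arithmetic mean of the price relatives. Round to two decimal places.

aluminium: 35.8 × (2693.11/2621.89) = 35.8 × 1.027164 = 36.7725
maize: 13.4 × (129.34/132.02) = 13.4 × 0.979700 = 13.1280
steel: 28.3 × (710.29/755.43) = 28.3 × 0.940246 = 26.6090
zinc: 22.5 × (2523.81/2142.00) = 22.5 × 1.178249 = 26.5106
Index = Σ wᵢ·(p₁ᵢ/p₀ᵢ) = 36.7725 + 13.1280 + 26.6090 + 26.5106 = 103.0200

103.02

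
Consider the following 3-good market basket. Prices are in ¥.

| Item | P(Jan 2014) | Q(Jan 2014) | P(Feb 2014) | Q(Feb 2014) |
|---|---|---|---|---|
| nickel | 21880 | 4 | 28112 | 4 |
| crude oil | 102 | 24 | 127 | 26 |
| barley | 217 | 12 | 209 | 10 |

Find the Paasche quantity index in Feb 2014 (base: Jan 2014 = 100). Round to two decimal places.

Paasche quantity index uses current-period prices as weights.
ΣP(Feb 2014)·Q(Feb 2014) = 28112×4 + 127×26 + 209×10 = 112448 + 3302 + 2090 = 117840
ΣP(Feb 2014)·Q(Jan 2014) = 28112×4 + 127×24 + 209×12 = 112448 + 3048 + 2508 = 118004
Index = 117840 / 118004 × 100 = 99.8610

99.86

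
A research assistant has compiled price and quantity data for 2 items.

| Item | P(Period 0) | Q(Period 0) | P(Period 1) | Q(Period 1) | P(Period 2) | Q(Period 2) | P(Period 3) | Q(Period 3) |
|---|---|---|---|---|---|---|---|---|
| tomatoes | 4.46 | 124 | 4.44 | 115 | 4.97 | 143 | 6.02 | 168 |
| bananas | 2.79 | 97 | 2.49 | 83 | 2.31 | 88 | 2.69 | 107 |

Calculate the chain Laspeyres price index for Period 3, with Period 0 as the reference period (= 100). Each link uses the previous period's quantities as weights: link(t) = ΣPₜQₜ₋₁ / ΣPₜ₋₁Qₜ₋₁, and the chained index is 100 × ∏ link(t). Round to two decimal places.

Link Period 0→Period 1:
ΣP(Period 1)Q(Period 0) = 4.44×124 + 2.49×97 = 550.56 + 241.53 = 792.09
ΣP(Period 0)Q(Period 0) = 4.46×124 + 2.79×97 = 553.04 + 270.63 = 823.67
link = 792.09/823.67 = 0.961659
Link Period 1→Period 2:
ΣP(Period 2)Q(Period 1) = 4.97×115 + 2.31×83 = 571.55 + 191.73 = 763.28
ΣP(Period 1)Q(Period 1) = 4.44×115 + 2.49×83 = 510.6 + 206.67 = 717.27
link = 763.28/717.27 = 1.064146
Link Period 2→Period 3:
ΣP(Period 3)Q(Period 2) = 6.02×143 + 2.69×88 = 860.86 + 236.72 = 1097.58
ΣP(Period 2)Q(Period 2) = 4.97×143 + 2.31×88 = 710.71 + 203.28 = 913.99
link = 1097.58/913.99 = 1.200867
Chained index = 100 × 0.961659 × 1.064146 × 1.200867 = 122.8902

122.89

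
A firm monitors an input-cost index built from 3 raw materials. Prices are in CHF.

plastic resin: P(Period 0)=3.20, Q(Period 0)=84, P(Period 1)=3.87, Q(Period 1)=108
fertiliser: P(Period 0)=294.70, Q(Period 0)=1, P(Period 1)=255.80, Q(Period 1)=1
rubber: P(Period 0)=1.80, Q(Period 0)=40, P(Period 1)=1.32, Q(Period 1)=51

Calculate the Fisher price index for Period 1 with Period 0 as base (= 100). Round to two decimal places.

100.47

Laspeyres component (base-period weights):
ΣP(Period 1)Q(Period 0) = 3.87×84 + 255.80×1 + 1.32×40 = 325.08 + 255.8 + 52.8 = 633.68
ΣP(Period 0)Q(Period 0) = 3.20×84 + 294.70×1 + 1.80×40 = 268.8 + 294.7 + 72 = 635.5
L = 633.68 / 635.5 × 100 = 99.7136
Paasche component (current-period weights):
ΣP(Period 1)Q(Period 1) = 3.87×108 + 255.80×1 + 1.32×51 = 417.96 + 255.8 + 67.32 = 741.08
ΣP(Period 0)Q(Period 1) = 3.20×108 + 294.70×1 + 1.80×51 = 345.6 + 294.7 + 91.8 = 732.1
P = 741.08 / 732.1 × 100 = 101.2266
Fisher = √(L × P) = √(99.7136 × 101.2266) = 100.4673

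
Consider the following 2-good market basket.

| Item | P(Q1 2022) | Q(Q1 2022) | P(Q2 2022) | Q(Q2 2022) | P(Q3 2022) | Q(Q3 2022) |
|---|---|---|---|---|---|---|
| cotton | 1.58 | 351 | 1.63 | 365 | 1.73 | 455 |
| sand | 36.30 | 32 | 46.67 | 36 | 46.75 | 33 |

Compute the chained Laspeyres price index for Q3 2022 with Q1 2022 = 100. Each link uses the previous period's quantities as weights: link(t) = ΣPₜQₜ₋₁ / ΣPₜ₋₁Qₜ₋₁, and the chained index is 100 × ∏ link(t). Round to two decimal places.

122.44

Link Q1 2022→Q2 2022:
ΣP(Q2 2022)Q(Q1 2022) = 1.63×351 + 46.67×32 = 572.13 + 1493.44 = 2065.57
ΣP(Q1 2022)Q(Q1 2022) = 1.58×351 + 36.30×32 = 554.58 + 1161.6 = 1716.18
link = 2065.57/1716.18 = 1.203586
Link Q2 2022→Q3 2022:
ΣP(Q3 2022)Q(Q2 2022) = 1.73×365 + 46.75×36 = 631.45 + 1683 = 2314.45
ΣP(Q2 2022)Q(Q2 2022) = 1.63×365 + 46.67×36 = 594.95 + 1680.12 = 2275.07
link = 2314.45/2275.07 = 1.017309
Chained index = 100 × 1.203586 × 1.017309 = 122.4419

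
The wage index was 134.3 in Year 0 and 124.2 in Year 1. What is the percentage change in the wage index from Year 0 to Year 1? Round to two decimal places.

Change = (124.2 − 134.3) / 134.3 × 100
       = -10.1 / 134.3 × 100 = -7.5205%

-7.52%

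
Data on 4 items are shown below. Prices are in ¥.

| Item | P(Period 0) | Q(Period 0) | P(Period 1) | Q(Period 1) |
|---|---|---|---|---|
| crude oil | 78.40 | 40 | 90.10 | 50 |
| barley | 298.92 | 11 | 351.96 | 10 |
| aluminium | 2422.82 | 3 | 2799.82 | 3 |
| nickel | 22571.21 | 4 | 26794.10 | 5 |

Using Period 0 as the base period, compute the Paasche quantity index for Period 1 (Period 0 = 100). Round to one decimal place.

Paasche quantity index uses current-period prices as weights.
ΣP(Period 1)·Q(Period 1) = 90.10×50 + 351.96×10 + 2799.82×3 + 26794.10×5 = 4505 + 3519.6 + 8399.46 + 133970.5 = 150394.56
ΣP(Period 1)·Q(Period 0) = 90.10×40 + 351.96×11 + 2799.82×3 + 26794.10×4 = 3604 + 3871.56 + 8399.46 + 107176.4 = 123051.42
Index = 150394.56 / 123051.42 × 100 = 122.2209

122.2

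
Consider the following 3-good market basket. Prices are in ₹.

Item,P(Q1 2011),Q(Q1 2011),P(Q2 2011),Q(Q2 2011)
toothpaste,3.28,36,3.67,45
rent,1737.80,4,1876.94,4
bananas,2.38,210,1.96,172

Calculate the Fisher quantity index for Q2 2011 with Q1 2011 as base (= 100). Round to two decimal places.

99.34

Laspeyres component (base-period weights):
ΣP(Q1 2011)Q(Q2 2011) = 3.28×45 + 1737.80×4 + 2.38×172 = 147.6 + 6951.2 + 409.36 = 7508.16
ΣP(Q1 2011)Q(Q1 2011) = 3.28×36 + 1737.80×4 + 2.38×210 = 118.08 + 6951.2 + 499.8 = 7569.08
L = 7508.16 / 7569.08 × 100 = 99.1951
Paasche component (current-period weights):
ΣP(Q2 2011)Q(Q2 2011) = 3.67×45 + 1876.94×4 + 1.96×172 = 165.15 + 7507.76 + 337.12 = 8010.03
ΣP(Q2 2011)Q(Q1 2011) = 3.67×36 + 1876.94×4 + 1.96×210 = 132.12 + 7507.76 + 411.6 = 8051.48
P = 8010.03 / 8051.48 × 100 = 99.4852
Fisher = √(L × P) = √(99.1951 × 99.4852) = 99.3401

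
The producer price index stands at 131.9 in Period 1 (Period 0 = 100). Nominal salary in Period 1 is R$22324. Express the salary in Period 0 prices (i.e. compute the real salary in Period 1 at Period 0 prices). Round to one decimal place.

Real = Nominal ÷ (Index/100) = 22324 ÷ (131.9/100)
     = 22324 ÷ 1.319 = 16924.9431

16924.9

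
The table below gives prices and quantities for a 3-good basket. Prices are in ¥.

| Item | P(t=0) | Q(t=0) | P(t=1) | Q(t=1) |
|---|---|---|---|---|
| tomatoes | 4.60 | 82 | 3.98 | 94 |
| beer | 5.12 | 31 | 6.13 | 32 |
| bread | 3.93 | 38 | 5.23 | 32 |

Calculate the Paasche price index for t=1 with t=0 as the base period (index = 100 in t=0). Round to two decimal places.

102.17

Paasche price index uses current-period quantities as weights.
ΣP(t=1)·Q(t=1) = 3.98×94 + 6.13×32 + 5.23×32 = 374.12 + 196.16 + 167.36 = 737.64
ΣP(t=0)·Q(t=1) = 4.60×94 + 5.12×32 + 3.93×32 = 432.4 + 163.84 + 125.76 = 722
Index = 737.64 / 722 × 100 = 102.1662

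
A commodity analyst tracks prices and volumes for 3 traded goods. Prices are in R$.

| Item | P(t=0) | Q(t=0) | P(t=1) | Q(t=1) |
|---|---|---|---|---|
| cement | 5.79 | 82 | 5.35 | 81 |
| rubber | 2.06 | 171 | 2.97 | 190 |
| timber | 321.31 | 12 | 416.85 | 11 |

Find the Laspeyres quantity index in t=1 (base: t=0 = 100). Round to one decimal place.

Laspeyres quantity index uses base-period prices as weights.
ΣP(t=0)·Q(t=1) = 5.79×81 + 2.06×190 + 321.31×11 = 468.99 + 391.4 + 3534.41 = 4394.8
ΣP(t=0)·Q(t=0) = 5.79×82 + 2.06×171 + 321.31×12 = 474.78 + 352.26 + 3855.72 = 4682.76
Index = 4394.8 / 4682.76 × 100 = 93.8506

93.9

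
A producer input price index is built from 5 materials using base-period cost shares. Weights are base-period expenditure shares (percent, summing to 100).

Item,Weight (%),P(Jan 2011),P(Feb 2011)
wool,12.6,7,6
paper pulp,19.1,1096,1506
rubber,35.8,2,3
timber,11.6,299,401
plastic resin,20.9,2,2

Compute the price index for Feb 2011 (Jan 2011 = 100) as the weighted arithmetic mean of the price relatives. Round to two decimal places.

wool: 12.6 × (6/7) = 12.6 × 0.857143 = 10.8000
paper pulp: 19.1 × (1506/1096) = 19.1 × 1.374088 = 26.2451
rubber: 35.8 × (3/2) = 35.8 × 1.500000 = 53.7000
timber: 11.6 × (401/299) = 11.6 × 1.341137 = 15.5572
plastic resin: 20.9 × (2/2) = 20.9 × 1.000000 = 20.9000
Index = Σ wᵢ·(p₁ᵢ/p₀ᵢ) = 10.8000 + 26.2451 + 53.7000 + 15.5572 + 20.9000 = 127.2023

127.20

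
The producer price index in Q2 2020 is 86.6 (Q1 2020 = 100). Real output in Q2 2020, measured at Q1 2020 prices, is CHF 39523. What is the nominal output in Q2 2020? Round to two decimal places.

34226.92

Nominal = Real × (Index/100) = 39523 × (86.6/100)
        = 39523 × 0.866 = 34226.9180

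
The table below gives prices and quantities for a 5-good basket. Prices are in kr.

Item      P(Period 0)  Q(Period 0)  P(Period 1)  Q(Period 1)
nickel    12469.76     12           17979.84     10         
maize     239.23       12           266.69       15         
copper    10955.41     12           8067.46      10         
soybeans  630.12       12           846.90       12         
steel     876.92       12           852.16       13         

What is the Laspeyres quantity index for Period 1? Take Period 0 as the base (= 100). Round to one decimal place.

Laspeyres quantity index uses base-period prices as weights.
ΣP(Period 0)·Q(Period 1) = 12469.76×10 + 239.23×15 + 10955.41×10 + 630.12×12 + 876.92×13 = 124697.6 + 3588.45 + 109554.1 + 7561.44 + 11399.96 = 256801.55
ΣP(Period 0)·Q(Period 0) = 12469.76×12 + 239.23×12 + 10955.41×12 + 630.12×12 + 876.92×12 = 149637.12 + 2870.76 + 131464.92 + 7561.44 + 10523.04 = 302057.28
Index = 256801.55 / 302057.28 × 100 = 85.0175

85.0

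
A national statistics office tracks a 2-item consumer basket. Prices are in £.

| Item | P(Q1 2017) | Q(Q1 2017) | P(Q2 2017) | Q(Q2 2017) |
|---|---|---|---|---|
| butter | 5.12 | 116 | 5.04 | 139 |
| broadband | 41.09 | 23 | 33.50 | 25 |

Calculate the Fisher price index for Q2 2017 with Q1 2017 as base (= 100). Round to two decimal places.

Laspeyres component (base-period weights):
ΣP(Q2 2017)Q(Q1 2017) = 5.04×116 + 33.50×23 = 584.64 + 770.5 = 1355.14
ΣP(Q1 2017)Q(Q1 2017) = 5.12×116 + 41.09×23 = 593.92 + 945.07 = 1538.99
L = 1355.14 / 1538.99 × 100 = 88.0539
Paasche component (current-period weights):
ΣP(Q2 2017)Q(Q2 2017) = 5.04×139 + 33.50×25 = 700.56 + 837.5 = 1538.06
ΣP(Q1 2017)Q(Q2 2017) = 5.12×139 + 41.09×25 = 711.68 + 1027.25 = 1738.93
P = 1538.06 / 1738.93 × 100 = 88.4486
Fisher = √(L × P) = √(88.0539 × 88.4486) = 88.2510

88.25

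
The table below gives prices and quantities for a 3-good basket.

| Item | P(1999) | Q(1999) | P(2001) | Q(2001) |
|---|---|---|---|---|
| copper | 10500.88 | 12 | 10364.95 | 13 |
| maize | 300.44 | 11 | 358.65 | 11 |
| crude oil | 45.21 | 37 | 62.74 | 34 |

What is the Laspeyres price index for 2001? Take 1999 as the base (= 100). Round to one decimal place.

Laspeyres price index uses base-period quantities as weights.
ΣP(2001)·Q(1999) = 10364.95×12 + 358.65×11 + 62.74×37 = 124379.4 + 3945.15 + 2321.38 = 130645.93
ΣP(1999)·Q(1999) = 10500.88×12 + 300.44×11 + 45.21×37 = 126010.56 + 3304.84 + 1672.77 = 130988.17
Index = 130645.93 / 130988.17 × 100 = 99.7387

99.7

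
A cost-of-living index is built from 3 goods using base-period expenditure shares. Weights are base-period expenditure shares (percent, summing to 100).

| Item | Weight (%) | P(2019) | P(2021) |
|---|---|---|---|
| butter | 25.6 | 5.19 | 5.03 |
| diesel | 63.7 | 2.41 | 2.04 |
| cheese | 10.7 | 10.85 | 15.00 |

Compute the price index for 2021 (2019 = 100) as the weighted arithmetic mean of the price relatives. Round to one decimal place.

93.5

butter: 25.6 × (5.03/5.19) = 25.6 × 0.969171 = 24.8108
diesel: 63.7 × (2.04/2.41) = 63.7 × 0.846473 = 53.9203
cheese: 10.7 × (15.00/10.85) = 10.7 × 1.382488 = 14.7926
Index = Σ wᵢ·(p₁ᵢ/p₀ᵢ) = 24.8108 + 53.9203 + 14.7926 = 93.5237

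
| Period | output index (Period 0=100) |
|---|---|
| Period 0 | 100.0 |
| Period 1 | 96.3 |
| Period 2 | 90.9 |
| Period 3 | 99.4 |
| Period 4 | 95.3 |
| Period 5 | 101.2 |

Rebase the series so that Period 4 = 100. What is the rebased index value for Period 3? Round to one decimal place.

Rebased(Period 3) = 99.4 / 95.3 × 100 = 104.3022

104.3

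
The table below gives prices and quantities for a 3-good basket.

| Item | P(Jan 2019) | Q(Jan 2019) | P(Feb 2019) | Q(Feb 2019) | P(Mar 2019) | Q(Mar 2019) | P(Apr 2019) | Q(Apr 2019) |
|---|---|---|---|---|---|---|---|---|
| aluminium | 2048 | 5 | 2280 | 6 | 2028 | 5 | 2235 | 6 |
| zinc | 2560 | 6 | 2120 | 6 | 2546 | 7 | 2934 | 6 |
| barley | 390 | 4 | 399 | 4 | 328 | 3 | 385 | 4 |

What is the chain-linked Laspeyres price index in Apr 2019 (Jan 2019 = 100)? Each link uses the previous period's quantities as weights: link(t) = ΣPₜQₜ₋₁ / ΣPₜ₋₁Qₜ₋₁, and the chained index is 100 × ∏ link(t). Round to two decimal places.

110.43

Link Jan 2019→Feb 2019:
ΣP(Feb 2019)Q(Jan 2019) = 2280×5 + 2120×6 + 399×4 = 11400 + 12720 + 1596 = 25716
ΣP(Jan 2019)Q(Jan 2019) = 2048×5 + 2560×6 + 390×4 = 10240 + 15360 + 1560 = 27160
link = 25716/27160 = 0.946834
Link Feb 2019→Mar 2019:
ΣP(Mar 2019)Q(Feb 2019) = 2028×6 + 2546×6 + 328×4 = 12168 + 15276 + 1312 = 28756
ΣP(Feb 2019)Q(Feb 2019) = 2280×6 + 2120×6 + 399×4 = 13680 + 12720 + 1596 = 27996
link = 28756/27996 = 1.027147
Link Mar 2019→Apr 2019:
ΣP(Apr 2019)Q(Mar 2019) = 2235×5 + 2934×7 + 385×3 = 11175 + 20538 + 1155 = 32868
ΣP(Mar 2019)Q(Mar 2019) = 2028×5 + 2546×7 + 328×3 = 10140 + 17822 + 984 = 28946
link = 32868/28946 = 1.135494
Chained index = 100 × 0.946834 × 1.027147 × 1.135494 = 110.4310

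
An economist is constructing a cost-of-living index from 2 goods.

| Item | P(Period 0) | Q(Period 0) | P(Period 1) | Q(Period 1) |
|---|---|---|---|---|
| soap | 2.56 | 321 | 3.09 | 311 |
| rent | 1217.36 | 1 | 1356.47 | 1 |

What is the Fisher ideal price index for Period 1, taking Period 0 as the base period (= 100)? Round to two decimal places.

115.13

Laspeyres component (base-period weights):
ΣP(Period 1)Q(Period 0) = 3.09×321 + 1356.47×1 = 991.89 + 1356.47 = 2348.36
ΣP(Period 0)Q(Period 0) = 2.56×321 + 1217.36×1 = 821.76 + 1217.36 = 2039.12
L = 2348.36 / 2039.12 × 100 = 115.1654
Paasche component (current-period weights):
ΣP(Period 1)Q(Period 1) = 3.09×311 + 1356.47×1 = 960.99 + 1356.47 = 2317.46
ΣP(Period 0)Q(Period 1) = 2.56×311 + 1217.36×1 = 796.16 + 1217.36 = 2013.52
P = 2317.46 / 2013.52 × 100 = 115.0950
Fisher = √(L × P) = √(115.1654 × 115.0950) = 115.1302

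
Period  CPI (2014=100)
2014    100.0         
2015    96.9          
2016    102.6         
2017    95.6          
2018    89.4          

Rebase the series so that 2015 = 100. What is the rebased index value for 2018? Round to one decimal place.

Rebased(2018) = 89.4 / 96.9 × 100 = 92.2601

92.3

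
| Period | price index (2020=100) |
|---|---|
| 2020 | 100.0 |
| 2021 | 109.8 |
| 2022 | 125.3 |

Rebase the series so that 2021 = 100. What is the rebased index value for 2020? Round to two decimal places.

Rebased(2020) = 100.0 / 109.8 × 100 = 91.0747

91.07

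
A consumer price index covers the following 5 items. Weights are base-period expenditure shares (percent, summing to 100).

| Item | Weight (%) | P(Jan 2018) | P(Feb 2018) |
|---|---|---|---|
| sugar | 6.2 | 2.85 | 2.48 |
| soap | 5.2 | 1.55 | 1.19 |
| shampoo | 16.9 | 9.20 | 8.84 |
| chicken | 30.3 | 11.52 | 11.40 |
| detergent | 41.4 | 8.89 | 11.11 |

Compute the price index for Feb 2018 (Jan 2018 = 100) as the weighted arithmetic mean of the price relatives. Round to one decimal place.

sugar: 6.2 × (2.48/2.85) = 6.2 × 0.870175 = 5.3951
soap: 5.2 × (1.19/1.55) = 5.2 × 0.767742 = 3.9923
shampoo: 16.9 × (8.84/9.20) = 16.9 × 0.960870 = 16.2387
chicken: 30.3 × (11.40/11.52) = 30.3 × 0.989583 = 29.9844
detergent: 41.4 × (11.11/8.89) = 41.4 × 1.249719 = 51.7384
Index = Σ wᵢ·(p₁ᵢ/p₀ᵢ) = 5.3951 + 3.9923 + 16.2387 + 29.9844 + 51.7384 = 107.3488

107.3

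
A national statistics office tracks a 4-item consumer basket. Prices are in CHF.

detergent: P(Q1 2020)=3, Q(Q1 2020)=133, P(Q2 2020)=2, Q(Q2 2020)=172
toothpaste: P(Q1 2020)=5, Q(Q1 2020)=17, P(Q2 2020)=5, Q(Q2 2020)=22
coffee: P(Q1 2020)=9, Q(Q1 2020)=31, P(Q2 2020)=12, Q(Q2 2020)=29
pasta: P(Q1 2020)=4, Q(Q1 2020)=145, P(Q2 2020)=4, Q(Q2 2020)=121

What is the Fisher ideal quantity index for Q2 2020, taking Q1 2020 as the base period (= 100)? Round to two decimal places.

Laspeyres component (base-period weights):
ΣP(Q1 2020)Q(Q2 2020) = 3×172 + 5×22 + 9×29 + 4×121 = 516 + 110 + 261 + 484 = 1371
ΣP(Q1 2020)Q(Q1 2020) = 3×133 + 5×17 + 9×31 + 4×145 = 399 + 85 + 279 + 580 = 1343
L = 1371 / 1343 × 100 = 102.0849
Paasche component (current-period weights):
ΣP(Q2 2020)Q(Q2 2020) = 2×172 + 5×22 + 12×29 + 4×121 = 344 + 110 + 348 + 484 = 1286
ΣP(Q2 2020)Q(Q1 2020) = 2×133 + 5×17 + 12×31 + 4×145 = 266 + 85 + 372 + 580 = 1303
P = 1286 / 1303 × 100 = 98.6953
Fisher = √(L × P) = √(102.0849 × 98.6953) = 100.3758

100.38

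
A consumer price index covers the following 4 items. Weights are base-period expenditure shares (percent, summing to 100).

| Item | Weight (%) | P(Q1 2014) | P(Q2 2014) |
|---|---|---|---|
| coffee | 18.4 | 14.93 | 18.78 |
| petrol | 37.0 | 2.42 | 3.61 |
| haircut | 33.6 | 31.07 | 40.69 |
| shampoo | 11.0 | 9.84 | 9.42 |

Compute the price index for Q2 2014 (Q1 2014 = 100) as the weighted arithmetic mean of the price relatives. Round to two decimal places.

132.87

coffee: 18.4 × (18.78/14.93) = 18.4 × 1.257870 = 23.1448
petrol: 37.0 × (3.61/2.42) = 37.0 × 1.491736 = 55.1942
haircut: 33.6 × (40.69/31.07) = 33.6 × 1.309623 = 44.0033
shampoo: 11.0 × (9.42/9.84) = 11.0 × 0.957317 = 10.5305
Index = Σ wᵢ·(p₁ᵢ/p₀ᵢ) = 23.1448 + 55.1942 + 44.0033 + 10.5305 = 132.8729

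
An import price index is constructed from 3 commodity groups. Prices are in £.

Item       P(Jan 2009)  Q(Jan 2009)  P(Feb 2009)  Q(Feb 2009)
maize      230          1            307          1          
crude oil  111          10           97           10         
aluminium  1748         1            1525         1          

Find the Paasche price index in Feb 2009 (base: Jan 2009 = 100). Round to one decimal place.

Paasche price index uses current-period quantities as weights.
ΣP(Feb 2009)·Q(Feb 2009) = 307×1 + 97×10 + 1525×1 = 307 + 970 + 1525 = 2802
ΣP(Jan 2009)·Q(Feb 2009) = 230×1 + 111×10 + 1748×1 = 230 + 1110 + 1748 = 3088
Index = 2802 / 3088 × 100 = 90.7383

90.7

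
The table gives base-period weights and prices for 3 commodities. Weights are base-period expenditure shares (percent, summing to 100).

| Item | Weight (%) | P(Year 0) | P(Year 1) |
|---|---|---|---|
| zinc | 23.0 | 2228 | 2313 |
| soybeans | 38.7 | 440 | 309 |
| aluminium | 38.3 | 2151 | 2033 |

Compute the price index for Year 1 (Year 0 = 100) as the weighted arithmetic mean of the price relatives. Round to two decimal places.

zinc: 23.0 × (2313/2228) = 23.0 × 1.038151 = 23.8775
soybeans: 38.7 × (309/440) = 38.7 × 0.702273 = 27.1780
aluminium: 38.3 × (2033/2151) = 38.3 × 0.945142 = 36.1989
Index = Σ wᵢ·(p₁ᵢ/p₀ᵢ) = 23.8775 + 27.1780 + 36.1989 = 87.2544

87.25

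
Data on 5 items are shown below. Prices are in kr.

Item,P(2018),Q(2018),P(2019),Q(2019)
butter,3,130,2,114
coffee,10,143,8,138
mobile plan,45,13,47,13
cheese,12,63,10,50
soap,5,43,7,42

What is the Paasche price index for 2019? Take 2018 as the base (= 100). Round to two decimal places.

Paasche price index uses current-period quantities as weights.
ΣP(2019)·Q(2019) = 2×114 + 8×138 + 47×13 + 10×50 + 7×42 = 228 + 1104 + 611 + 500 + 294 = 2737
ΣP(2018)·Q(2019) = 3×114 + 10×138 + 45×13 + 12×50 + 5×42 = 342 + 1380 + 585 + 600 + 210 = 3117
Index = 2737 / 3117 × 100 = 87.8088

87.81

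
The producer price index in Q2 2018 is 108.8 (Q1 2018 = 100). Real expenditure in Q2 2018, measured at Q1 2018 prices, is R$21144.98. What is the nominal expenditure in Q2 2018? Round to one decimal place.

23005.7

Nominal = Real × (Index/100) = 21144.98 × (108.8/100)
        = 21144.98 × 1.088 = 23005.7382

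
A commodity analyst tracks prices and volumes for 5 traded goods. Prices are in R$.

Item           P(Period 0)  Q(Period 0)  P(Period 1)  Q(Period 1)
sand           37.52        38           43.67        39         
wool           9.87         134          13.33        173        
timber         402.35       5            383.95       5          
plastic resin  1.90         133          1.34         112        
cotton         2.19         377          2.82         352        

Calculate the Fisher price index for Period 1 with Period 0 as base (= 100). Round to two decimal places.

Laspeyres component (base-period weights):
ΣP(Period 1)Q(Period 0) = 43.67×38 + 13.33×134 + 383.95×5 + 1.34×133 + 2.82×377 = 1659.46 + 1786.22 + 1919.75 + 178.22 + 1063.14 = 6606.79
ΣP(Period 0)Q(Period 0) = 37.52×38 + 9.87×134 + 402.35×5 + 1.90×133 + 2.19×377 = 1425.76 + 1322.58 + 2011.75 + 252.7 + 825.63 = 5838.42
L = 6606.79 / 5838.42 × 100 = 113.1606
Paasche component (current-period weights):
ΣP(Period 1)Q(Period 1) = 43.67×39 + 13.33×173 + 383.95×5 + 1.34×112 + 2.82×352 = 1703.13 + 2306.09 + 1919.75 + 150.08 + 992.64 = 7071.69
ΣP(Period 0)Q(Period 1) = 37.52×39 + 9.87×173 + 402.35×5 + 1.90×112 + 2.19×352 = 1463.28 + 1707.51 + 2011.75 + 212.8 + 770.88 = 6166.22
P = 7071.69 / 6166.22 × 100 = 114.6844
Fisher = √(L × P) = √(113.1606 × 114.6844) = 113.9199

113.92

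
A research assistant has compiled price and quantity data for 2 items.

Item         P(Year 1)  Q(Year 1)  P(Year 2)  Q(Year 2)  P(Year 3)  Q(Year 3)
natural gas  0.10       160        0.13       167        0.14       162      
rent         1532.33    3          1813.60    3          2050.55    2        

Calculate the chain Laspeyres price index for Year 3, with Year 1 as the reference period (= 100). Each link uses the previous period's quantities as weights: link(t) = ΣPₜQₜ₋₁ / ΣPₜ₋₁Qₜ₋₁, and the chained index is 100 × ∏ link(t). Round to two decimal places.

Link Year 1→Year 2:
ΣP(Year 2)Q(Year 1) = 0.13×160 + 1813.60×3 = 20.8 + 5440.8 = 5461.6
ΣP(Year 1)Q(Year 1) = 0.10×160 + 1532.33×3 = 16 + 4596.99 = 4612.99
link = 5461.6/4612.99 = 1.183961
Link Year 2→Year 3:
ΣP(Year 3)Q(Year 2) = 0.14×167 + 2050.55×3 = 23.38 + 6151.65 = 6175.03
ΣP(Year 2)Q(Year 2) = 0.13×167 + 1813.60×3 = 21.71 + 5440.8 = 5462.51
link = 6175.03/5462.51 = 1.130438
Chained index = 100 × 1.183961 × 1.130438 = 133.8395

133.84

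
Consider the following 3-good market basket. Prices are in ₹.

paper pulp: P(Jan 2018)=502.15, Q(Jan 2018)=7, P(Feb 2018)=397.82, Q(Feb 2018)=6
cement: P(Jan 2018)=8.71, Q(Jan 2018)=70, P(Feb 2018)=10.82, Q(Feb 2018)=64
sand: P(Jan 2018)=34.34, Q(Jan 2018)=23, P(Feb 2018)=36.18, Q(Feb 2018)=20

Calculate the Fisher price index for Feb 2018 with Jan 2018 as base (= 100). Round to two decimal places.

89.17

Laspeyres component (base-period weights):
ΣP(Feb 2018)Q(Jan 2018) = 397.82×7 + 10.82×70 + 36.18×23 = 2784.74 + 757.4 + 832.14 = 4374.28
ΣP(Jan 2018)Q(Jan 2018) = 502.15×7 + 8.71×70 + 34.34×23 = 3515.05 + 609.7 + 789.82 = 4914.57
L = 4374.28 / 4914.57 × 100 = 89.0064
Paasche component (current-period weights):
ΣP(Feb 2018)Q(Feb 2018) = 397.82×6 + 10.82×64 + 36.18×20 = 2386.92 + 692.48 + 723.6 = 3803
ΣP(Jan 2018)Q(Feb 2018) = 502.15×6 + 8.71×64 + 34.34×20 = 3012.9 + 557.44 + 686.8 = 4257.14
P = 3803 / 4257.14 × 100 = 89.3323
Fisher = √(L × P) = √(89.0064 × 89.3323) = 89.1692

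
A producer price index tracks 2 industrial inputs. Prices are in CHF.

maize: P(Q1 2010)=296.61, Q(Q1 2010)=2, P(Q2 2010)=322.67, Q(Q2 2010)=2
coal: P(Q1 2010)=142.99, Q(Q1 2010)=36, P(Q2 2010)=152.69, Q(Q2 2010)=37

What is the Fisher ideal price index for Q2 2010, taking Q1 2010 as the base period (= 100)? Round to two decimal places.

106.99

Laspeyres component (base-period weights):
ΣP(Q2 2010)Q(Q1 2010) = 322.67×2 + 152.69×36 = 645.34 + 5496.84 = 6142.18
ΣP(Q1 2010)Q(Q1 2010) = 296.61×2 + 142.99×36 = 593.22 + 5147.64 = 5740.86
L = 6142.18 / 5740.86 × 100 = 106.9906
Paasche component (current-period weights):
ΣP(Q2 2010)Q(Q2 2010) = 322.67×2 + 152.69×37 = 645.34 + 5649.53 = 6294.87
ΣP(Q1 2010)Q(Q2 2010) = 296.61×2 + 142.99×37 = 593.22 + 5290.63 = 5883.85
P = 6294.87 / 5883.85 × 100 = 106.9856
Fisher = √(L × P) = √(106.9906 × 106.9856) = 106.9881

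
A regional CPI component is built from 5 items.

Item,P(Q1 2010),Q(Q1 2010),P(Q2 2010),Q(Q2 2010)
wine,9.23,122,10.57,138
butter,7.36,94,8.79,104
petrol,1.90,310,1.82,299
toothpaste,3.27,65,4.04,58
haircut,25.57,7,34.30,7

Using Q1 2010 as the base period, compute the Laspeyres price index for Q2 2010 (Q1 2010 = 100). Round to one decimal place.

Laspeyres price index uses base-period quantities as weights.
ΣP(Q2 2010)·Q(Q1 2010) = 10.57×122 + 8.79×94 + 1.82×310 + 4.04×65 + 34.30×7 = 1289.54 + 826.26 + 564.2 + 262.6 + 240.1 = 3182.7
ΣP(Q1 2010)·Q(Q1 2010) = 9.23×122 + 7.36×94 + 1.90×310 + 3.27×65 + 25.57×7 = 1126.06 + 691.84 + 589 + 212.55 + 178.99 = 2798.44
Index = 3182.7 / 2798.44 × 100 = 113.7312

113.7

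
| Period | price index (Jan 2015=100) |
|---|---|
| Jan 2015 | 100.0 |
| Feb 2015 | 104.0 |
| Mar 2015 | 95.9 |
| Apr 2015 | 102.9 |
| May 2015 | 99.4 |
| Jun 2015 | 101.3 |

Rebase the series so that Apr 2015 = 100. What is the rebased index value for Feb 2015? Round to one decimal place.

Rebased(Feb 2015) = 104.0 / 102.9 × 100 = 101.0690

101.1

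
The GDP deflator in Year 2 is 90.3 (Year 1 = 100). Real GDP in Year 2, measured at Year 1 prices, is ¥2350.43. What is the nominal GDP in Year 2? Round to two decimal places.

Nominal = Real × (Index/100) = 2350.43 × (90.3/100)
        = 2350.43 × 0.903 = 2122.4383

2122.44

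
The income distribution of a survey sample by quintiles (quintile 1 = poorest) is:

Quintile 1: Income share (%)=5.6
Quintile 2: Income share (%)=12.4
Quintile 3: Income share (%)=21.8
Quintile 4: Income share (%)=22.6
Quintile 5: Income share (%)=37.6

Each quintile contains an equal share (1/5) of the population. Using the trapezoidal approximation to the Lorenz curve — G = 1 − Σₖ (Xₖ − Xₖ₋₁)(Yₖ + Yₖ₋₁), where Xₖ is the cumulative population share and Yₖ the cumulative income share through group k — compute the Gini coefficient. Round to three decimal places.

Cumulative income shares Yₖ: 0.0560, 0.1800, 0.3980, 0.6240, 1.0000
Σ (Xₖ−Xₖ₋₁)(Yₖ+Yₖ₋₁) = (1/5)(0.0560+0.0000) + (1/5)(0.1800+0.0560) + (1/5)(0.3980+0.1800) + (1/5)(0.6240+0.3980) + (1/5)(1.0000+0.6240)
  = 0.0112 + 0.0472 + 0.1156 + 0.2044 + 0.3248 = 0.7032
G = 1 − 0.7032 = 0.2968

0.297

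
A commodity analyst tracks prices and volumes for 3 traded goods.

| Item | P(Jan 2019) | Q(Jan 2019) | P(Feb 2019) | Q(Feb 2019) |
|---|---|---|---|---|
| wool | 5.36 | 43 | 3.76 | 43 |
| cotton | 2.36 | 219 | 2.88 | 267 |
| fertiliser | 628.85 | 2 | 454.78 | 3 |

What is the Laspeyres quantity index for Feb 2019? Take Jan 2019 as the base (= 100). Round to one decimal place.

Laspeyres quantity index uses base-period prices as weights.
ΣP(Jan 2019)·Q(Feb 2019) = 5.36×43 + 2.36×267 + 628.85×3 = 230.48 + 630.12 + 1886.55 = 2747.15
ΣP(Jan 2019)·Q(Jan 2019) = 5.36×43 + 2.36×219 + 628.85×2 = 230.48 + 516.84 + 1257.7 = 2005.02
Index = 2747.15 / 2005.02 × 100 = 137.0136

137.0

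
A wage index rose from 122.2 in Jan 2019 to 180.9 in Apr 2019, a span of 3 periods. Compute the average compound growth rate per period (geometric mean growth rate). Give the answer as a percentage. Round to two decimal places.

Growth factor = (180.9/122.2)^(1/3) = (1.480360)^(1/3) = 1.139696
Growth rate = 1.139696 − 1 = 0.139696 = 13.9696%

13.97%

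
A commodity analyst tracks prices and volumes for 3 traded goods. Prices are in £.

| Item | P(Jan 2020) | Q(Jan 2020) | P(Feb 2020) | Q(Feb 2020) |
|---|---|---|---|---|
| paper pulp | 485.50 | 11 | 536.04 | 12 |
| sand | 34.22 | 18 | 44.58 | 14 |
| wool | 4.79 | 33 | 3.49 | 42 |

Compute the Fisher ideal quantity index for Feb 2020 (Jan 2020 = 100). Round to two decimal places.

Laspeyres component (base-period weights):
ΣP(Jan 2020)Q(Feb 2020) = 485.50×12 + 34.22×14 + 4.79×42 = 5826 + 479.08 + 201.18 = 6506.26
ΣP(Jan 2020)Q(Jan 2020) = 485.50×11 + 34.22×18 + 4.79×33 = 5340.5 + 615.96 + 158.07 = 6114.53
L = 6506.26 / 6114.53 × 100 = 106.4065
Paasche component (current-period weights):
ΣP(Feb 2020)Q(Feb 2020) = 536.04×12 + 44.58×14 + 3.49×42 = 6432.48 + 624.12 + 146.58 = 7203.18
ΣP(Feb 2020)Q(Jan 2020) = 536.04×11 + 44.58×18 + 3.49×33 = 5896.44 + 802.44 + 115.17 = 6814.05
P = 7203.18 / 6814.05 × 100 = 105.7107
Fisher = √(L × P) = √(106.4065 × 105.7107) = 106.0581

106.06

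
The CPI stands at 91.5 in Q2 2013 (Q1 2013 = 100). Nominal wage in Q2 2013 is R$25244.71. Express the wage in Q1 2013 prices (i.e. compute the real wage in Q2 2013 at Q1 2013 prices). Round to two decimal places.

Real = Nominal ÷ (Index/100) = 25244.71 ÷ (91.5/100)
     = 25244.71 ÷ 0.915 = 27589.8470

27589.85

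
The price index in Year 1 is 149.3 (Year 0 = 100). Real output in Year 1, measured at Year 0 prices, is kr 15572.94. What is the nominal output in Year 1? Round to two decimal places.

23250.40

Nominal = Real × (Index/100) = 15572.94 × (149.3/100)
        = 15572.94 × 1.493 = 23250.3994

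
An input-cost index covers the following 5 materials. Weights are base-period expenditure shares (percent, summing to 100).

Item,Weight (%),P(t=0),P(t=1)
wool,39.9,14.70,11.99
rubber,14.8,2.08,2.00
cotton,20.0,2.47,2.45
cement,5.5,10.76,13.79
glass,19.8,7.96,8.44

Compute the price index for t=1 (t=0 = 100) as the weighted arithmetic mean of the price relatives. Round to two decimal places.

94.66

wool: 39.9 × (11.99/14.70) = 39.9 × 0.815646 = 32.5443
rubber: 14.8 × (2.00/2.08) = 14.8 × 0.961538 = 14.2308
cotton: 20.0 × (2.45/2.47) = 20.0 × 0.991903 = 19.8381
cement: 5.5 × (13.79/10.76) = 5.5 × 1.281599 = 7.0488
glass: 19.8 × (8.44/7.96) = 19.8 × 1.060302 = 20.9940
Index = Σ wᵢ·(p₁ᵢ/p₀ᵢ) = 32.5443 + 14.2308 + 19.8381 + 7.0488 + 20.9940 = 94.6559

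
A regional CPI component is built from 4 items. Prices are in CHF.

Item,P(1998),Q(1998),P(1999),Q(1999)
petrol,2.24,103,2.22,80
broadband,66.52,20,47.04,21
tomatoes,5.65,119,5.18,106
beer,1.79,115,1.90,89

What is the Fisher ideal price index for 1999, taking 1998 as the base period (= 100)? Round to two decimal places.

Laspeyres component (base-period weights):
ΣP(1999)Q(1998) = 2.22×103 + 47.04×20 + 5.18×119 + 1.90×115 = 228.66 + 940.8 + 616.42 + 218.5 = 2004.38
ΣP(1998)Q(1998) = 2.24×103 + 66.52×20 + 5.65×119 + 1.79×115 = 230.72 + 1330.4 + 672.35 + 205.85 = 2439.32
L = 2004.38 / 2439.32 × 100 = 82.1696
Paasche component (current-period weights):
ΣP(1999)Q(1999) = 2.22×80 + 47.04×21 + 5.18×106 + 1.90×89 = 177.6 + 987.84 + 549.08 + 169.1 = 1883.62
ΣP(1998)Q(1999) = 2.24×80 + 66.52×21 + 5.65×106 + 1.79×89 = 179.2 + 1396.92 + 598.9 + 159.31 = 2334.33
P = 1883.62 / 2334.33 × 100 = 80.6921
Fisher = √(L × P) = √(82.1696 × 80.6921) = 81.4275

81.43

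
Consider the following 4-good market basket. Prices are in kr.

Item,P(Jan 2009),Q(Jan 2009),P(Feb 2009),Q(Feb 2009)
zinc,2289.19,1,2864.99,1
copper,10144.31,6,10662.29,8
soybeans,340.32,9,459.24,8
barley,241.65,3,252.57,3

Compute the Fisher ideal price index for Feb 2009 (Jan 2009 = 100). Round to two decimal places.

Laspeyres component (base-period weights):
ΣP(Feb 2009)Q(Jan 2009) = 2864.99×1 + 10662.29×6 + 459.24×9 + 252.57×3 = 2864.99 + 63973.74 + 4133.16 + 757.71 = 71729.6
ΣP(Jan 2009)Q(Jan 2009) = 2289.19×1 + 10144.31×6 + 340.32×9 + 241.65×3 = 2289.19 + 60865.86 + 3062.88 + 724.95 = 66942.88
L = 71729.6 / 66942.88 × 100 = 107.1505
Paasche component (current-period weights):
ΣP(Feb 2009)Q(Feb 2009) = 2864.99×1 + 10662.29×8 + 459.24×8 + 252.57×3 = 2864.99 + 85298.32 + 3673.92 + 757.71 = 92594.94
ΣP(Jan 2009)Q(Feb 2009) = 2289.19×1 + 10144.31×8 + 340.32×8 + 241.65×3 = 2289.19 + 81154.48 + 2722.56 + 724.95 = 86891.18
P = 92594.94 / 86891.18 × 100 = 106.5643
Fisher = √(L × P) = √(107.1505 × 106.5643) = 106.8570

106.86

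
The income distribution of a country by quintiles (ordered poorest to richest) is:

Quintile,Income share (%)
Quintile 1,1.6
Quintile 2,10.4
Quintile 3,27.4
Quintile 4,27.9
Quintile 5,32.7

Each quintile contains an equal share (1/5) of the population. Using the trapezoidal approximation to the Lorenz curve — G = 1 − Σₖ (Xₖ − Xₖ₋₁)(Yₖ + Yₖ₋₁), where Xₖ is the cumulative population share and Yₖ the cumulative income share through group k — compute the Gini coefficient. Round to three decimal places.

Cumulative income shares Yₖ: 0.0160, 0.1200, 0.3940, 0.6730, 1.0000
Σ (Xₖ−Xₖ₋₁)(Yₖ+Yₖ₋₁) = (1/5)(0.0160+0.0000) + (1/5)(0.1200+0.0160) + (1/5)(0.3940+0.1200) + (1/5)(0.6730+0.3940) + (1/5)(1.0000+0.6730)
  = 0.0032 + 0.0272 + 0.1028 + 0.2134 + 0.3346 = 0.6812
G = 1 − 0.6812 = 0.3188

0.319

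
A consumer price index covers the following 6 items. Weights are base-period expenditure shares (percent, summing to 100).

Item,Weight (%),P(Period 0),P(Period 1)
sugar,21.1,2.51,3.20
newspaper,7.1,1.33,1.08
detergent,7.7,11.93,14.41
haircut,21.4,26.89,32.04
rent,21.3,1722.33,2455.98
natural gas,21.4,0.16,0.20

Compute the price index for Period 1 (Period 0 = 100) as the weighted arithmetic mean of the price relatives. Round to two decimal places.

sugar: 21.1 × (3.20/2.51) = 21.1 × 1.274900 = 26.9004
newspaper: 7.1 × (1.08/1.33) = 7.1 × 0.812030 = 5.7654
detergent: 7.7 × (14.41/11.93) = 7.7 × 1.207879 = 9.3007
haircut: 21.4 × (32.04/26.89) = 21.4 × 1.191521 = 25.4985
rent: 21.3 × (2455.98/1722.33) = 21.3 × 1.425964 = 30.3730
natural gas: 21.4 × (0.20/0.16) = 21.4 × 1.250000 = 26.7500
Index = Σ wᵢ·(p₁ᵢ/p₀ᵢ) = 26.9004 + 5.7654 + 9.3007 + 25.4985 + 30.3730 + 26.7500 = 124.5881

124.59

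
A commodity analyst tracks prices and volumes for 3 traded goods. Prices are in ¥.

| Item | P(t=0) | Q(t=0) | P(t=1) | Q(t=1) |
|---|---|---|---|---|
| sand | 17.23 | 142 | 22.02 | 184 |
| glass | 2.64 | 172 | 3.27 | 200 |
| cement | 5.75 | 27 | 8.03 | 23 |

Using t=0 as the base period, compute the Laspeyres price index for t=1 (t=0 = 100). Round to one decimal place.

127.8

Laspeyres price index uses base-period quantities as weights.
ΣP(t=1)·Q(t=0) = 22.02×142 + 3.27×172 + 8.03×27 = 3126.84 + 562.44 + 216.81 = 3906.09
ΣP(t=0)·Q(t=0) = 17.23×142 + 2.64×172 + 5.75×27 = 2446.66 + 454.08 + 155.25 = 3055.99
Index = 3906.09 / 3055.99 × 100 = 127.8175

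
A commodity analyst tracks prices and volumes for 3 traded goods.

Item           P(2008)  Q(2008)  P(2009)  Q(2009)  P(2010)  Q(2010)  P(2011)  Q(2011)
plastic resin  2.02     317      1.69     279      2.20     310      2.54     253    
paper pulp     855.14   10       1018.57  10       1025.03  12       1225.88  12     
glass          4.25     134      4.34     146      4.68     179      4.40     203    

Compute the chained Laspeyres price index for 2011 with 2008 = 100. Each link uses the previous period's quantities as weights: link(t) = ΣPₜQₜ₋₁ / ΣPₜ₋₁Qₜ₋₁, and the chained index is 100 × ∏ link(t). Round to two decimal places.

Link 2008→2009:
ΣP(2009)Q(2008) = 1.69×317 + 1018.57×10 + 4.34×134 = 535.73 + 10185.7 + 581.56 = 11302.99
ΣP(2008)Q(2008) = 2.02×317 + 855.14×10 + 4.25×134 = 640.34 + 8551.4 + 569.5 = 9761.24
link = 11302.99/9761.24 = 1.157946
Link 2009→2010:
ΣP(2010)Q(2009) = 2.20×279 + 1025.03×10 + 4.68×146 = 613.8 + 10250.3 + 683.28 = 11547.38
ΣP(2009)Q(2009) = 1.69×279 + 1018.57×10 + 4.34×146 = 471.51 + 10185.7 + 633.64 = 11290.85
link = 11547.38/11290.85 = 1.022720
Link 2010→2011:
ΣP(2011)Q(2010) = 2.54×310 + 1225.88×12 + 4.40×179 = 787.4 + 14710.56 + 787.6 = 16285.56
ΣP(2010)Q(2010) = 2.20×310 + 1025.03×12 + 4.68×179 = 682 + 12300.36 + 837.72 = 13820.08
link = 16285.56/13820.08 = 1.178398
Chained index = 100 × 1.157946 × 1.022720 × 1.178398 = 139.5524

139.55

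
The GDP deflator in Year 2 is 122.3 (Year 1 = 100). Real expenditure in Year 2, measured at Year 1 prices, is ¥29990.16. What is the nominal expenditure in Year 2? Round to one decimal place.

Nominal = Real × (Index/100) = 29990.16 × (122.3/100)
        = 29990.16 × 1.223 = 36677.9657

36678.0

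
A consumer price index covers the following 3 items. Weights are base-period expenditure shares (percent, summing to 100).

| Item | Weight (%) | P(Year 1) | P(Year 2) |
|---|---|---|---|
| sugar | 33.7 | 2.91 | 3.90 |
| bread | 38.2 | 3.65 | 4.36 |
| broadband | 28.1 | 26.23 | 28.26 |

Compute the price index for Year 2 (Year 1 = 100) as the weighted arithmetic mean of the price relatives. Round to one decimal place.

121.1

sugar: 33.7 × (3.90/2.91) = 33.7 × 1.340206 = 45.1649
bread: 38.2 × (4.36/3.65) = 38.2 × 1.194521 = 45.6307
broadband: 28.1 × (28.26/26.23) = 28.1 × 1.077392 = 30.2747
Index = Σ wᵢ·(p₁ᵢ/p₀ᵢ) = 45.1649 + 45.6307 + 30.2747 = 121.0704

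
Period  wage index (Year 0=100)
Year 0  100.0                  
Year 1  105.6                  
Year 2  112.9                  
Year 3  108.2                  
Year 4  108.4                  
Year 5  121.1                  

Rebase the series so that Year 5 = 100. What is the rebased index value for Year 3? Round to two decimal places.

Rebased(Year 3) = 108.2 / 121.1 × 100 = 89.3476

89.35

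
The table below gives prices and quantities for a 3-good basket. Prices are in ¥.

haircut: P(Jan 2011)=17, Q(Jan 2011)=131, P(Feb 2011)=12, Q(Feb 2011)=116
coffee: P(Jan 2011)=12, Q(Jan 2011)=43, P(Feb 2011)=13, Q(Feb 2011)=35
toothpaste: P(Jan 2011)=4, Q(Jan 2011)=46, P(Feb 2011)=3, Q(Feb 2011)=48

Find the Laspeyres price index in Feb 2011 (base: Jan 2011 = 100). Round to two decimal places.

77.52

Laspeyres price index uses base-period quantities as weights.
ΣP(Feb 2011)·Q(Jan 2011) = 12×131 + 13×43 + 3×46 = 1572 + 559 + 138 = 2269
ΣP(Jan 2011)·Q(Jan 2011) = 17×131 + 12×43 + 4×46 = 2227 + 516 + 184 = 2927
Index = 2269 / 2927 × 100 = 77.5196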